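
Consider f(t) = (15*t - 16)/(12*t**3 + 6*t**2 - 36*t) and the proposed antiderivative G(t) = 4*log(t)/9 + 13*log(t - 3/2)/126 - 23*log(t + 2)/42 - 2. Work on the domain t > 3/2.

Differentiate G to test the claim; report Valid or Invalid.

d/dt[G] = (15*t - 16)/(12*t**3 + 6*t**2 - 36*t)
This equals f(t) exactly, so the claim holds.

Valid - the claim checks out under differentiation.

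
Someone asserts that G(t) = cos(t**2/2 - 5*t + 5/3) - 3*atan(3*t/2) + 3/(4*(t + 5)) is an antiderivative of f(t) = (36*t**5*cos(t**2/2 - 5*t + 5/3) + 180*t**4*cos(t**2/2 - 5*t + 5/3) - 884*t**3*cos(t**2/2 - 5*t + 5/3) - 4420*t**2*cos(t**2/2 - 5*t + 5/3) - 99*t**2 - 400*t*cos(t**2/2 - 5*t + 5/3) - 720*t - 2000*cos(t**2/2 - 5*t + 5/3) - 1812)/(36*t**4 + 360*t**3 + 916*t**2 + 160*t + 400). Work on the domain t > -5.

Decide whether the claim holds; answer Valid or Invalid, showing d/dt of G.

d/dt[G] = (-36*t**5*sin(t**2/2 - 5*t + 5/3) - 180*t**4*sin(t**2/2 - 5*t + 5/3) + 884*t**3*sin(t**2/2 - 5*t + 5/3) + 4420*t**2*sin(t**2/2 - 5*t + 5/3) - 99*t**2 + 400*t*sin(t**2/2 - 5*t + 5/3) - 720*t + 2000*sin(t**2/2 - 5*t + 5/3) - 1812)/(36*t**4 + 360*t**3 + 916*t**2 + 160*t + 400)
d/dt[G] - f(t) = -t*sin(t**2/2 - 5*t + 5/3) - t*cos(t**2/2 - 5*t + 5/3) + 5*sin(t**2/2 - 5*t + 5/3) + 5*cos(t**2/2 - 5*t + 5/3) != 0.

Invalid: d/dt[G] - f = -t*sin(t**2/2 - 5*t + 5/3) - t*cos(t**2/2 - 5*t + 5/3) + 5*sin(t**2/2 - 5*t + 5/3) + 5*cos(t**2/2 - 5*t + 5/3), which is not 0.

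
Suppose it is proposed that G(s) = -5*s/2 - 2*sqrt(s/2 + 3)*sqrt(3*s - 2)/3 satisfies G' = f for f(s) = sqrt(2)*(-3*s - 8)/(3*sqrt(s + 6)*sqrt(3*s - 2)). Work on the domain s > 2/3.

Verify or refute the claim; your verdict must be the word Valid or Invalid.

d/ds[G] = sqrt(2)*(-12*s - 15*sqrt(2)*sqrt(s + 6)*sqrt(3*s - 2) - 32)/(12*sqrt(s + 6)*sqrt(3*s - 2))
d/ds[G] - f(s) = -5/2 != 0.

Invalid: d/ds[G] - f = -5/2, which is not 0.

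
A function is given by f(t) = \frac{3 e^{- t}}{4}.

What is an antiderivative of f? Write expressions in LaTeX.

An antiderivative is F(t) = - \frac{3 e^{- t}}{4}.

Check any antiderivative F(t) by computing F'(t) and comparing it with f(t).
Check: d/dt[- \frac{3 e^{- t}}{4}] = \frac{3 e^{- t}}{4} = f(t).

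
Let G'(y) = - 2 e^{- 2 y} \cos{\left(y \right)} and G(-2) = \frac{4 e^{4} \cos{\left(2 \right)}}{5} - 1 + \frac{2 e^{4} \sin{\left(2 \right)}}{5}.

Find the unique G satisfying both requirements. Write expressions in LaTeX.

G(y) = \frac{\left(- 5 e^{2 y} - 2 \sin{\left(y \right)} + 4 \cos{\left(y \right)}\right) e^{- 2 y}}{5}

Whatever form G(y) takes, its d/dy must return the stated G'(y).
A general antiderivative is - \frac{2 e^{- 2 y} \sin{\left(y \right)}}{5} + \frac{4 e^{- 2 y} \cos{\left(y \right)}}{5} + C.
The condition gives C = \frac{4 e^{4} \cos{\left(2 \right)}}{5} - 1 + \frac{2 e^{4} \sin{\left(2 \right)}}{5} - (\frac{4 e^{4} \cos{\left(2 \right)}}{5} + \frac{2 e^{4} \sin{\left(2 \right)}}{5}) = -1.
So G(y) = \frac{\left(- 5 e^{2 y} - 2 \sin{\left(y \right)} + 4 \cos{\left(y \right)}\right) e^{- 2 y}}{5}.
Check: d/dy[\frac{\left(- 5 e^{2 y} - 2 \sin{\left(y \right)} + 4 \cos{\left(y \right)}\right) e^{- 2 y}}{5}] = - 2 e^{- 2 y} \cos{\left(y \right)} = G'(y).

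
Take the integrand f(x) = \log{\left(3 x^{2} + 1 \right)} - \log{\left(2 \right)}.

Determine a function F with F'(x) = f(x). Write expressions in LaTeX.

An antiderivative is F(x) = x \log{\left(3 x^{2} + 1 \right)} - 2 x - x \log{\left(2 \right)} + \frac{2 \sqrt{3} \operatorname{atan}{\left(\sqrt{3} x \right)}}{3}.

Differentiate the proposed F(x) back; it has to land on f(x) exactly.
Check: d/dx[x \log{\left(3 x^{2} + 1 \right)} - 2 x - x \log{\left(2 \right)} + \frac{2 \sqrt{3} \operatorname{atan}{\left(\sqrt{3} x \right)}}{3}] = \log{\left(3 x^{2} + 1 \right)} - \log{\left(2 \right)} = f(x).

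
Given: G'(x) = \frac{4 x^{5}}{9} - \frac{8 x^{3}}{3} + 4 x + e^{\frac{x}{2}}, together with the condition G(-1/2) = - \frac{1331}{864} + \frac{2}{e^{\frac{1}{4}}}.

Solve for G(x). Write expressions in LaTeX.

The integrand splits into summands that can be handled one at a time.
A general antiderivative is - 2 \left(1 - \frac{x^{2}}{3}\right)^{3} + 2 e^{\frac{x}{2}} + C.
The condition gives C = - \frac{1331}{864} + \frac{2}{e^{\frac{1}{4}}} - (- \frac{1331}{864} + \frac{2}{e^{\frac{1}{4}}}) = 0.
So G(x) = \frac{2 x^{6}}{27} - \frac{2 x^{4}}{3} + 2 x^{2} + 2 e^{\frac{x}{2}} - 2.
Check: d/dx[\frac{2 x^{6}}{27} - \frac{2 x^{4}}{3} + 2 x^{2} + 2 e^{\frac{x}{2}} - 2] = \frac{4 x^{5}}{9} - \frac{8 x^{3}}{3} + 4 x + e^{\frac{x}{2}} = G'(x).

G(x) = \frac{2 x^{6}}{27} - \frac{2 x^{4}}{3} + 2 x^{2} + 2 e^{\frac{x}{2}} - 2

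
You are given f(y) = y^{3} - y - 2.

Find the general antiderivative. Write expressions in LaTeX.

F(y) = \frac{y^{4}}{4} - \frac{y^{2}}{2} - 2 y + C

The integrand splits into summands that can be handled one at a time.
Check: d/dy[\frac{y^{4}}{4} - \frac{y^{2}}{2} - 2 y] = y^{3} - y - 2 = f(y).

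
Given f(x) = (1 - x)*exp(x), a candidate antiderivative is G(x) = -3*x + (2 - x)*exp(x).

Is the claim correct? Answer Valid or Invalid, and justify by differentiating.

Invalid: d/dx[G] - f = -3, which is not 0.

d/dx[G] = -x*exp(x) + exp(x) - 3
d/dx[G] - f(x) = -3 != 0.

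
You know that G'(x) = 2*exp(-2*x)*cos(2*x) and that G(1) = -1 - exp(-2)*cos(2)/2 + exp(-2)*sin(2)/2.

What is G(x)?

Recover the given G'(x) by differentiating a candidate G(x); any mismatch rules it out.
A general antiderivative is exp(-2*x)*sin(2*x)/2 - exp(-2*x)*cos(2*x)/2 + C.
The condition gives C = -1 - exp(-2)*cos(2)/2 + exp(-2)*sin(2)/2 - (-exp(-2)*cos(2)/2 + exp(-2)*sin(2)/2) = -1.
So G(x) = -(2*exp(2*x) - sin(2*x) + cos(2*x))*exp(-2*x)/2.
Check: d/dx[-(2*exp(2*x) - sin(2*x) + cos(2*x))*exp(-2*x)/2] = 2*exp(-2*x)*cos(2*x) = G'(x).

G(x) = -(2*exp(2*x) - sin(2*x) + cos(2*x))*exp(-2*x)/2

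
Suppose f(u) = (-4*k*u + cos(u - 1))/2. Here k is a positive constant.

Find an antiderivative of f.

An antiderivative is F(u) = (-2*k*u**2 + sin(u - 1))/2.

Recover f(u) by differentiating a candidate F(u); any mismatch rules it out.
Check: d/du[(-2*k*u**2 + sin(u - 1))/2] = -2*k*u + cos(u - 1)/2, which equals f(u).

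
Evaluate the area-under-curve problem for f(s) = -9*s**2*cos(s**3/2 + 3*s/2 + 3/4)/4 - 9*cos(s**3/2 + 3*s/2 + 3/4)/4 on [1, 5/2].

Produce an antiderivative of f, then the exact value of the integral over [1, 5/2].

Antiderivative: F(s) = -3*sin(s**3/2 + 3*s/2 + 3/4)/2; value = -3*sin(197/16)/2 + 3*sin(11/4)/2

f matches the chain-rule pattern g'(h)*h' with inner function h(s) = s**3/2 + 3*s/2 + 3/4; substituting u = h(s) collapses the integral.
F(s) = -3*sin(s**3/2 + 3*s/2 + 3/4)/2 is an antiderivative of f.
Check: d/ds[-3*sin(s**3/2 + 3*s/2 + 3/4)/2] = -9*s**2*cos(s**3/2 + 3*s/2 + 3/4)/4 - 9*cos(s**3/2 + 3*s/2 + 3/4)/4 = f(s).
F(5/2) = -3*sin(197/16)/2; F(1) = -3*sin(11/4)/2.
Integral = F(5/2) - F(1) = -3*sin(197/16)/2 + 3*sin(11/4)/2.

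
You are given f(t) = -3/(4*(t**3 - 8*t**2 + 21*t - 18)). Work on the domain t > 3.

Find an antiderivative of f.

An antiderivative is F(t) = 3*((t - 3)*log(t - 3) - (t - 3)*log(t - 2) + 1)/(4*(t - 3)).

Factor the denominator (4*(t - 3)**2*(t - 2)) and decompose: f = -3/(4*(t - 2)) + 3/(4*(t - 3)) - 3/(4*(t - 3)**2); each piece integrates to a log, atan, or power term.
Check: d/dt[3*((t - 3)*log(t - 3) - (t - 3)*log(t - 2) + 1)/(4*(t - 3))] = -3/(4*t**3 - 32*t**2 + 84*t - 72), which equals f(t).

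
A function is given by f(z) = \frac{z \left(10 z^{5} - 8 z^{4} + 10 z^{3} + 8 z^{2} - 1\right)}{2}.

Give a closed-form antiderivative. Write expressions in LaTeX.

Recover f(z) by differentiating a candidate F(z); any mismatch rules it out.
Check: d/dz[\frac{5 z^{7}}{7} - \frac{2 z^{6}}{3} + z^{5} + z^{4} - \frac{z^{2}}{4}] = 5 z^{6} - 4 z^{5} + 5 z^{4} + 4 z^{3} - \frac{z}{2}, which equals f(z).

An antiderivative is F(z) = \frac{5 z^{7}}{7} - \frac{2 z^{6}}{3} + z^{5} + z^{4} - \frac{z^{2}}{4}.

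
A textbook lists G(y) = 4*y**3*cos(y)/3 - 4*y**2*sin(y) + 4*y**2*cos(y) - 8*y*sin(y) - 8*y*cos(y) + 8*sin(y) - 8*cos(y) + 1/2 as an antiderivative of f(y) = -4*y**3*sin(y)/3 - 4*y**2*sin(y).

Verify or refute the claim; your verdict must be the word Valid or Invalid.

Valid: G'(y) = f(y).

d/dy[G] = -4*y**3*sin(y)/3 - 4*y**2*sin(y)
This equals f(y) exactly, so the claim holds.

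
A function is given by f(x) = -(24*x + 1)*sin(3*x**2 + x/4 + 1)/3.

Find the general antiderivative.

F(x) = 4*cos(3*x**2 + x/4 + 1)/3 + C

f matches the chain-rule pattern g'(h)*h' with inner function h(x) = 3*x**2 + x/4 + 1; substituting u = h(x) collapses the integral.
Check: d/dx[4*cos(3*x**2 + x/4 + 1)/3] = -8*x*sin(3*x**2 + x/4 + 1) - sin(3*x**2 + x/4 + 1)/3, which equals f(x).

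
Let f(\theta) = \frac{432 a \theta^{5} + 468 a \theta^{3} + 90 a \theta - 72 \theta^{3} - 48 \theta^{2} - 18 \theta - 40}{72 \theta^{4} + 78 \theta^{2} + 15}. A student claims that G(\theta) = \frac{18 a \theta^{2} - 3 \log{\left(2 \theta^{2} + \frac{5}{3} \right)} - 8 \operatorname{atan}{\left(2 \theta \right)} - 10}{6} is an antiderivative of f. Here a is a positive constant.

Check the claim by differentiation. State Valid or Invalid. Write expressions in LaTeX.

Valid - the claim checks out under differentiation.

d/d\theta[G] = \frac{432 a \theta^{5} + 468 a \theta^{3} + 90 a \theta - 72 \theta^{3} - 48 \theta^{2} - 18 \theta - 40}{72 \theta^{4} + 78 \theta^{2} + 15}
This equals f(\theta) exactly, so the claim holds.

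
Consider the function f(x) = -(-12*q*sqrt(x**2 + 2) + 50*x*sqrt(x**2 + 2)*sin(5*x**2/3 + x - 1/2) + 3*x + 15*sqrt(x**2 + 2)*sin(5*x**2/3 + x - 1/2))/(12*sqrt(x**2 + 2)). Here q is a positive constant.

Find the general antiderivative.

Whatever form F(x) takes, F'(x) = f(x) is non-negotiable.
Check: d/dx[(4*q*x - sqrt(x**2 + 2) + 5*cos(5*x**2/3 + x - 1/2))/4] = (12*q*sqrt(x**2 + 2) - 50*x*sqrt(x**2 + 2)*sin(5*x**2/3 + x - 1/2) - 3*x - 15*sqrt(x**2 + 2)*sin(5*x**2/3 + x - 1/2))/(12*sqrt(x**2 + 2)), which equals f(x).

F(x) = (4*q*x - sqrt(x**2 + 2) + 5*cos(5*x**2/3 + x - 1/2))/4 + C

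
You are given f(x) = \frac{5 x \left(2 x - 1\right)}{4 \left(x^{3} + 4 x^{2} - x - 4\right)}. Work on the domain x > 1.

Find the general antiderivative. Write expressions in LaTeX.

F(x) = \frac{\log{\left(x - 1 \right)} - 5 \log{\left(x + 1 \right)} + 24 \log{\left(x + 4 \right)}}{8} + C

Factor the denominator (4 \left(x - 1\right) \left(x + 1\right) \left(x + 4\right)) and decompose: f = \frac{3}{x + 4} - \frac{5}{8 \left(x + 1\right)} + \frac{1}{8 \left(x - 1\right)}; each piece integrates to a log, atan, or power term.
Check: d/dx[\frac{\log{\left(x - 1 \right)} - 5 \log{\left(x + 1 \right)} + 24 \log{\left(x + 4 \right)}}{8}] = \frac{10 x^{2} - 5 x}{4 x^{3} + 16 x^{2} - 4 x - 16}, which equals f(x).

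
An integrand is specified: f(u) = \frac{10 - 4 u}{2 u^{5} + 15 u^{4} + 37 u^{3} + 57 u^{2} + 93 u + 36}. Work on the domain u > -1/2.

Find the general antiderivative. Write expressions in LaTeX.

Factor the denominator (\left(u + 3\right) \left(u + 4\right) \left(2 u + 1\right) \left(u^{2} + 3\right)) and decompose: f = - \frac{59 u + 315}{1482 \left(u^{2} + 3\right)} + \frac{192}{455 \left(2 u + 1\right)} + \frac{26}{133 \left(u + 4\right)} - \frac{11}{30 \left(u + 3\right)}; each piece integrates to a log, atan, or power term.
Check: d/du[- \frac{- 21888 \log{\left(u + \frac{1}{2} \right)} + 38038 \log{\left(u + 3 \right)} - 20280 \log{\left(u + 4 \right)} + 2065 \log{\left(u^{2} + 3 \right)} + 7350 \sqrt{3} \operatorname{atan}{\left(\frac{\sqrt{3} u}{3} \right)}}{103740}] = \frac{10 - 4 u}{2 u^{5} + 15 u^{4} + 37 u^{3} + 57 u^{2} + 93 u + 36} = f(u).

F(u) = - \frac{- 21888 \log{\left(u + \frac{1}{2} \right)} + 38038 \log{\left(u + 3 \right)} - 20280 \log{\left(u + 4 \right)} + 2065 \log{\left(u^{2} + 3 \right)} + 7350 \sqrt{3} \operatorname{atan}{\left(\frac{\sqrt{3} u}{3} \right)}}{103740} + C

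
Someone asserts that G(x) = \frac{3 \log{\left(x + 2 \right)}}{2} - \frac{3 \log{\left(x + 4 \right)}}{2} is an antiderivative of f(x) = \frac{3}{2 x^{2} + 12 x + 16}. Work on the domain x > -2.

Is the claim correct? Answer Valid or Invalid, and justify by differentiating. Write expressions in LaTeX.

d/dx[G] = \frac{3}{x^{2} + 6 x + 8}
d/dx[G] - f(x) = \frac{3}{2 x^{2} + 12 x + 16} != 0.

Invalid: d/dx[G] - f = \frac{3}{2 x^{2} + 12 x + 16}, which is not 0.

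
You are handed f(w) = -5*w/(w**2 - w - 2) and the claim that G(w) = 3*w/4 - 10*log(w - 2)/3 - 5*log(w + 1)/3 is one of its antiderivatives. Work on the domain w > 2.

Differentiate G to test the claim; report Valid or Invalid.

Invalid: d/dw[G] - f = 3/4, which is not 0.

d/dw[G] = (3*w**2 - 23*w - 6)/(4*w**2 - 4*w - 8)
d/dw[G] - f(w) = 3/4 != 0.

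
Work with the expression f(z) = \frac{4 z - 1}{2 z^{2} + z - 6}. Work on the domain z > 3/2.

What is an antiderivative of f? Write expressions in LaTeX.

The denominator factors as \left(z + 2\right) \left(2 z - 3\right); partial fractions split f into directly integrable pieces: \frac{10}{7 \left(2 z - 3\right)} + \frac{9}{7 \left(z + 2\right)}.
Check: d/dz[\frac{5 \log{\left(z - \frac{3}{2} \right)} + 9 \log{\left(z + 2 \right)}}{7}] = \frac{4 z - 1}{2 z^{2} + z - 6} = f(z).

An antiderivative is F(z) = \frac{5 \log{\left(z - \frac{3}{2} \right)} + 9 \log{\left(z + 2 \right)}}{7}.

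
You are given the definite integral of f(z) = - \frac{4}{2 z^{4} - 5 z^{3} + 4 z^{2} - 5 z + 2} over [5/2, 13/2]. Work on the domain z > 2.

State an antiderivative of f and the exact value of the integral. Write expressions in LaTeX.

Antiderivative: F(z) = \frac{2 \left(- 2 \log{\left(z - 2 \right)} + 8 \log{\left(z - \frac{1}{2} \right)} - 3 \log{\left(z^{2} + 1 \right)}\right)}{15}; value = - \frac{2 \log{\left(\frac{173}{4} \right)}}{5} - \frac{4 \log{\left(2 \right)}}{3} - \frac{4 \log{\left(\frac{9}{2} \right)}}{15} + \frac{2 \log{\left(\frac{29}{4} \right)}}{5} + \frac{16 \log{\left(6 \right)}}{15}

Factor the denominator (\left(z - 2\right) \left(2 z - 1\right) \left(z^{2} + 1\right)) and decompose: f = - \frac{4 z}{5 \left(z^{2} + 1\right)} + \frac{32}{15 \left(2 z - 1\right)} - \frac{4}{15 \left(z - 2\right)}; each piece integrates to a log, atan, or power term.
F(z) = \frac{2 \left(- 2 \log{\left(z - 2 \right)} + 8 \log{\left(z - \frac{1}{2} \right)} - 3 \log{\left(z^{2} + 1 \right)}\right)}{15} is an antiderivative of f.
Check: d/dz[\frac{2 \left(- 2 \log{\left(z - 2 \right)} + 8 \log{\left(z - \frac{1}{2} \right)} - 3 \log{\left(z^{2} + 1 \right)}\right)}{15}] = - \frac{4}{2 z^{4} - 5 z^{3} + 4 z^{2} - 5 z + 2} = f(z).
F(13/2) = - \frac{2 \log{\left(\frac{173}{4} \right)}}{5} - \frac{4 \log{\left(\frac{9}{2} \right)}}{15} + \frac{16 \log{\left(6 \right)}}{15}; F(5/2) = - \frac{2 \log{\left(\frac{29}{4} \right)}}{5} + \frac{4 \log{\left(2 \right)}}{3}.
Integral = F(13/2) - F(5/2) = - \frac{2 \log{\left(\frac{173}{4} \right)}}{5} - \frac{4 \log{\left(2 \right)}}{3} - \frac{4 \log{\left(\frac{9}{2} \right)}}{15} + \frac{2 \log{\left(\frac{29}{4} \right)}}{5} + \frac{16 \log{\left(6 \right)}}{15}.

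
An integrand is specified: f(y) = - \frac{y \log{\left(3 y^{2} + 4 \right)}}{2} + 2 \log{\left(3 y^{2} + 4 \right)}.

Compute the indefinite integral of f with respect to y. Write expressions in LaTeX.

The integrand splits into summands that can be handled one at a time.
Check: d/dy[- \frac{3 y^{2} \log{\left(3 y^{2} + 4 \right)} - 3 y^{2} - 24 y \log{\left(3 y^{2} + 4 \right)} + 48 y + 4 \log{\left(y^{2} + \frac{4}{3} \right)} - 32 \sqrt{3} \operatorname{atan}{\left(\frac{\sqrt{3} y}{2} \right)}}{12}] = - \frac{y \log{\left(3 y^{2} + 4 \right)}}{2} + 2 \log{\left(3 y^{2} + 4 \right)} = f(y).

F(y) = - \frac{3 y^{2} \log{\left(3 y^{2} + 4 \right)} - 3 y^{2} - 24 y \log{\left(3 y^{2} + 4 \right)} + 48 y + 4 \log{\left(y^{2} + \frac{4}{3} \right)} - 32 \sqrt{3} \operatorname{atan}{\left(\frac{\sqrt{3} y}{2} \right)}}{12} + C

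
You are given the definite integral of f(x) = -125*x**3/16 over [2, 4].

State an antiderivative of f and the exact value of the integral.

Antiderivative: F(x) = -125*x**4/64; value = -1875/4

A first test for any F(x): its x-derivative must equal f(x) identically.
F(x) = -125*x**4/64 is an antiderivative of f.
Check: d/dx[-125*x**4/64] = -125*x**3/16 = f(x).
F(4) = -500; F(2) = -125/4.
Integral = F(4) - F(2) = -1875/4.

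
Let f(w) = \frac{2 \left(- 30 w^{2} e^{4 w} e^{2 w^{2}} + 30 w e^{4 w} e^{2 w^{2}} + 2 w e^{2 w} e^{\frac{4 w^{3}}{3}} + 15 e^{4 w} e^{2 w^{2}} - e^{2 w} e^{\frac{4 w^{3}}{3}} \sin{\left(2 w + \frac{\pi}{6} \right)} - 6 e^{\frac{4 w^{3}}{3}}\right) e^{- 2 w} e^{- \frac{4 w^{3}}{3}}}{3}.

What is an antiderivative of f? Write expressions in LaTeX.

An antiderivative F(w) passes only if d/dw[F] lands on f(w) exactly.
Check: d/dw[\frac{\left(8 w^{2} e^{2 w} + 60 e^{4 w} e^{2 w^{2}} e^{- \frac{4 w^{3}}{3}} + 4 e^{2 w} \cos{\left(2 w + \frac{\pi}{6} \right)} - 3 e^{2 w} + 24\right) e^{- 2 w}}{12}] = \frac{\left(- 60 w^{2} e^{4 w} e^{2 w^{2}} + 60 w e^{4 w} e^{2 w^{2}} + 4 w e^{2 w} e^{\frac{4 w^{3}}{3}} + 30 e^{4 w} e^{2 w^{2}} - 2 e^{2 w} e^{\frac{4 w^{3}}{3}} \sin{\left(2 w + \frac{\pi}{6} \right)} - 12 e^{\frac{4 w^{3}}{3}}\right) e^{- 2 w} e^{- \frac{4 w^{3}}{3}}}{3}, which equals f(w).

An antiderivative is F(w) = \frac{\left(8 w^{2} e^{2 w} + 60 e^{4 w} e^{2 w^{2}} e^{- \frac{4 w^{3}}{3}} + 4 e^{2 w} \cos{\left(2 w + \frac{\pi}{6} \right)} - 3 e^{2 w} + 24\right) e^{- 2 w}}{12}.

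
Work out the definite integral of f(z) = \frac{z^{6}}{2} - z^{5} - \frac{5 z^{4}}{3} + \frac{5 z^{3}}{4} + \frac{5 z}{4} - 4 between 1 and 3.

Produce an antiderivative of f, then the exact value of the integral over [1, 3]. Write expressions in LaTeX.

Integrate term by term and add the pieces.
F(z) = \frac{z^{7}}{14} - \frac{z^{6}}{6} - \frac{z^{5}}{3} + \frac{5 z^{4}}{16} + \frac{5 z^{2}}{8} - 4 z is an antiderivative of f.
Check: d/dz[\frac{z^{7}}{14} - \frac{z^{6}}{6} - \frac{z^{5}}{3} + \frac{5 z^{4}}{16} + \frac{5 z^{2}}{8} - 4 z] = \frac{z^{6}}{2} - z^{5} - \frac{5 z^{4}}{3} + \frac{5 z^{3}}{4} + \frac{5 z}{4} - 4 = f(z).
F(3) = - \frac{3063}{112}; F(1) = - \frac{391}{112}.
Integral = F(3) - F(1) = - \frac{167}{7}.

Antiderivative: F(z) = \frac{z^{7}}{14} - \frac{z^{6}}{6} - \frac{z^{5}}{3} + \frac{5 z^{4}}{16} + \frac{5 z^{2}}{8} - 4 z; value = - \frac{167}{7}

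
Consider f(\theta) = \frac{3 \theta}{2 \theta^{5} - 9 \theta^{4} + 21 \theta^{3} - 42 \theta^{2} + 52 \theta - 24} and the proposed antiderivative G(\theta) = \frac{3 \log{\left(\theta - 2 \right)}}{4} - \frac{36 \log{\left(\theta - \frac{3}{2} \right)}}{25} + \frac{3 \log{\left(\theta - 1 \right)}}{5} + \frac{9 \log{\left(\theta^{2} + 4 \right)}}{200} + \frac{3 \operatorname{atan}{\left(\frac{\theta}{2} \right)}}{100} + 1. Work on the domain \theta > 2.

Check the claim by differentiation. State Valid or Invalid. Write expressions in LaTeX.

Valid. The derivative of G reproduces f.

d/d\theta[G] = \frac{3 \theta}{2 \theta^{5} - 9 \theta^{4} + 21 \theta^{3} - 42 \theta^{2} + 52 \theta - 24}
This equals f(\theta) exactly, so the claim holds.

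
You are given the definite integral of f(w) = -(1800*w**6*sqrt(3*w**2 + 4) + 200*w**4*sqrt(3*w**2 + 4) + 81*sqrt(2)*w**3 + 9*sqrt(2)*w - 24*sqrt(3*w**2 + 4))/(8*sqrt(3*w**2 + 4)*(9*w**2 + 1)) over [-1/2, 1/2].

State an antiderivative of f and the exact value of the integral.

Antiderivative: F(w) = sqrt(2)*(-20*sqrt(2)*w**5 - 3*sqrt(3*w**2 + 4) + 4*sqrt(2)*atan(3*w))/8; value = -5/16 + 2*atan(3/2)

Differentiate the proposed F(w) back; it has to land on f(w) exactly.
F(w) = sqrt(2)*(-20*sqrt(2)*w**5 - 3*sqrt(3*w**2 + 4) + 4*sqrt(2)*atan(3*w))/8 is an antiderivative of f.
Check: d/dw[sqrt(2)*(-20*sqrt(2)*w**5 - 3*sqrt(3*w**2 + 4) + 4*sqrt(2)*atan(3*w))/8] = (-1800*w**6*sqrt(3*w**2 + 4) - 200*w**4*sqrt(3*w**2 + 4) - 81*sqrt(2)*w**3 - 9*sqrt(2)*w + 24*sqrt(3*w**2 + 4))/(72*w**2*sqrt(3*w**2 + 4) + 8*sqrt(3*w**2 + 4)), which equals f(w).
F(1/2) = -3*sqrt(38)/16 - 5/32 + atan(3/2); F(-1/2) = -3*sqrt(38)/16 - atan(3/2) + 5/32.
Integral = F(1/2) - F(-1/2) = -5/16 + 2*atan(3/2).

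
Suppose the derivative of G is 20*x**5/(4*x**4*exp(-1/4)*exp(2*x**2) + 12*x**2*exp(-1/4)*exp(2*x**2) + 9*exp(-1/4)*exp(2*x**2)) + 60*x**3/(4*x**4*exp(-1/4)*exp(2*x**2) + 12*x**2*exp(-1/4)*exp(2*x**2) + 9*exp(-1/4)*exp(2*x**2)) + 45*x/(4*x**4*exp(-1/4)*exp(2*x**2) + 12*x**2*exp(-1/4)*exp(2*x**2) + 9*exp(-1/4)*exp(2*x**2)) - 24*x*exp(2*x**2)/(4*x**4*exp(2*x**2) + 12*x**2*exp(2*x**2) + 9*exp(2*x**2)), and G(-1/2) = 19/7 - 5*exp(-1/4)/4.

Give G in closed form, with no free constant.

G(x) = -5*exp(1/4 - 2*x**2)/4 + 1 + 3/(x**2 + 3/2)

The integrand splits into summands that can be handled one at a time.
A general antiderivative is -5*exp(1/4 - 2*x**2)/4 + 3/(x**2 + 3/2) + C.
The condition gives C = 19/7 - 5*exp(-1/4)/4 - (12/7 - 5*exp(-1/4)/4) = 1.
So G(x) = -5*exp(1/4 - 2*x**2)/4 + 1 + 3/(x**2 + 3/2).
Check: d/dx[-5*exp(1/4 - 2*x**2)/4 + 1 + 3/(x**2 + 3/2)] = (20*x**5 + 60*x**3 - 24*x*exp(-1/4)*exp(2*x**2) + 45*x)/(4*x**4*exp(-1/4)*exp(2*x**2) + 12*x**2*exp(-1/4)*exp(2*x**2) + 9*exp(-1/4)*exp(2*x**2)), which equals G'(x).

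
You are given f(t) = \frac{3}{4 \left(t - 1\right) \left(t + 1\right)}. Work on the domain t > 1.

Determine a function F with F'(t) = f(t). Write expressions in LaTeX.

Factor the denominator (4 \left(t - 1\right) \left(t + 1\right)) and decompose: f = - \frac{3}{8 \left(t + 1\right)} + \frac{3}{8 \left(t - 1\right)}; each piece integrates to a log, atan, or power term.
Check: d/dt[- \frac{3 \left(- \log{\left(t - 1 \right)} + \log{\left(t + 1 \right)}\right)}{8}] = \frac{3}{4 t^{2} - 4}, which equals f(t).

An antiderivative is F(t) = - \frac{3 \left(- \log{\left(t - 1 \right)} + \log{\left(t + 1 \right)}\right)}{8}.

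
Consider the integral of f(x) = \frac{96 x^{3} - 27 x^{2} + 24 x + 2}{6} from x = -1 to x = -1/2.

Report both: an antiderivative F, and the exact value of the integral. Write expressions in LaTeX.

Antiderivative: F(x) = \frac{24 x^{4} - 9 x^{3} + 12 x^{2} + 2 x + 6}{6}; value = - \frac{307}{48}

Since d/dx undoes antidifferentiation here, F'(x) = f(x) is required of F(x).
F(x) = \frac{24 x^{4} - 9 x^{3} + 12 x^{2} + 2 x + 6}{6} is an antiderivative of f.
Check: d/dx[\frac{24 x^{4} - 9 x^{3} + 12 x^{2} + 2 x + 6}{6}] = 16 x^{3} - \frac{9 x^{2}}{2} + 4 x + \frac{1}{3}, which equals f(x).
F(-1/2) = \frac{85}{48}; F(-1) = \frac{49}{6}.
Integral = F(-1/2) - F(-1) = - \frac{307}{48}.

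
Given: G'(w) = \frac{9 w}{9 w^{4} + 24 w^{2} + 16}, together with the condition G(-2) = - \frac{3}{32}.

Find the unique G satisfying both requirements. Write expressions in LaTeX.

The substitution u = w^{2} + \frac{4}{3} works: G'(w) is exactly (dG/du)*(du/dw) for that inner function.
A general antiderivative is - \frac{1}{2 \left(w^{2} + \frac{4}{3}\right)} + C.
The condition gives C = - \frac{3}{32} - (- \frac{3}{32}) = 0.
So G(w) = - \frac{3}{6 w^{2} + 8}.
Check: d/dw[- \frac{3}{6 w^{2} + 8}] = \frac{9 w}{9 w^{4} + 24 w^{2} + 16} = G'(w).

G(w) = - \frac{3}{6 w^{2} + 8}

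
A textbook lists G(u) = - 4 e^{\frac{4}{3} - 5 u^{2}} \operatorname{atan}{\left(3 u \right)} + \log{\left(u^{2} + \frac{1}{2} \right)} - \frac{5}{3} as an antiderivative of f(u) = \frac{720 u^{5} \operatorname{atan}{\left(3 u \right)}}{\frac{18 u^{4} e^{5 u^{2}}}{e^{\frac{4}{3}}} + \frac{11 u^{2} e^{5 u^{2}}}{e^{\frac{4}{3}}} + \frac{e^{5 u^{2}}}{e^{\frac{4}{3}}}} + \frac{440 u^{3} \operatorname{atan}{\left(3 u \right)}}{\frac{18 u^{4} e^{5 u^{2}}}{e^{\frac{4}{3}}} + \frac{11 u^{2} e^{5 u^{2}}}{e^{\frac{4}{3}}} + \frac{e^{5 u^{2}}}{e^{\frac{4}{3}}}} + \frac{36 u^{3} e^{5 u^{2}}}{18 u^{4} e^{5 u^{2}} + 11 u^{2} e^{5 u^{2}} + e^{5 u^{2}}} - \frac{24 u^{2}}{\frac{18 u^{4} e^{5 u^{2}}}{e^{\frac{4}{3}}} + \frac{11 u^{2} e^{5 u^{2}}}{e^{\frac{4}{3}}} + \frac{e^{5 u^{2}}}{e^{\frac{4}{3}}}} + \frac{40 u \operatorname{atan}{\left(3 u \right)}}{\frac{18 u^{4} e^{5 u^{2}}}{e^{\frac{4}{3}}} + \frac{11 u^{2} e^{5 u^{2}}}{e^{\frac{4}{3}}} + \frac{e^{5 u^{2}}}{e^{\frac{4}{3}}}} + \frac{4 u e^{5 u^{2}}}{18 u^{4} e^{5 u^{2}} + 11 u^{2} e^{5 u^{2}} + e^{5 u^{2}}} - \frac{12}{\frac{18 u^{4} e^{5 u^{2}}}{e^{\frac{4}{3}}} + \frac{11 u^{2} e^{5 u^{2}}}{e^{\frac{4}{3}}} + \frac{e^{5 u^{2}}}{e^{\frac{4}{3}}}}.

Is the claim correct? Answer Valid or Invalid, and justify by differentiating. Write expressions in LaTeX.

Valid: G'(u) = f(u).

d/du[G] = \frac{720 u^{5} \operatorname{atan}{\left(3 u \right)} + \frac{36 u^{3} e^{5 u^{2}}}{e^{\frac{4}{3}}} + 440 u^{3} \operatorname{atan}{\left(3 u \right)} - 24 u^{2} + \frac{4 u e^{5 u^{2}}}{e^{\frac{4}{3}}} + 40 u \operatorname{atan}{\left(3 u \right)} - 12}{\frac{18 u^{4} e^{5 u^{2}}}{e^{\frac{4}{3}}} + \frac{11 u^{2} e^{5 u^{2}}}{e^{\frac{4}{3}}} + \frac{e^{5 u^{2}}}{e^{\frac{4}{3}}}}
This equals f(u) exactly, so the claim holds.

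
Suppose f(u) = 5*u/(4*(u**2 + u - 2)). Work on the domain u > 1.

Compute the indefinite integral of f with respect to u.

Factor the denominator (4*(u - 1)*(u + 2)) and decompose: f = 5/(6*(u + 2)) + 5/(12*(u - 1)); each piece integrates to a log, atan, or power term.
Check: d/du[5*(log(u - 1) + 2*log(u + 2))/12] = 5*u/(4*u**2 + 4*u - 8), which equals f(u).

F(u) = 5*(log(u - 1) + 2*log(u + 2))/12 + C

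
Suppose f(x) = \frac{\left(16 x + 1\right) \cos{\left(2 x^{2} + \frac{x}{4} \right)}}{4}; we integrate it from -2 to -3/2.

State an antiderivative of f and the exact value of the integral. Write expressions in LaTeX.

The substitution u = 2 x^{2} + \frac{x}{4} works: f is exactly (dF/du)*(du/dx) for that inner function.
F(x) = \sin{\left(2 x^{2} + \frac{x}{4} \right)} is an antiderivative of f.
Check: d/dx[\sin{\left(2 x^{2} + \frac{x}{4} \right)}] = 4 x \cos{\left(2 x^{2} + \frac{x}{4} \right)} + \frac{\cos{\left(2 x^{2} + \frac{x}{4} \right)}}{4}, which equals f(x).
F(-3/2) = \sin{\left(\frac{33}{8} \right)}; F(-2) = \sin{\left(\frac{15}{2} \right)}.
Integral = F(-3/2) - F(-2) = - \sin{\left(\frac{15}{2} \right)} + \sin{\left(\frac{33}{8} \right)}.

Antiderivative: F(x) = \sin{\left(2 x^{2} + \frac{x}{4} \right)}; value = - \sin{\left(\frac{15}{2} \right)} + \sin{\left(\frac{33}{8} \right)}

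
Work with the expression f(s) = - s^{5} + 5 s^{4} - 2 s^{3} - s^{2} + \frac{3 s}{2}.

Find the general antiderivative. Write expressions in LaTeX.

F(s) = - \frac{s^{2} \left(2 s^{4} - 12 s^{3} + 6 s^{2} + 4 s - 9\right)}{12} + C

The integrand splits into summands that can be handled one at a time.
Check: d/ds[- \frac{s^{2} \left(2 s^{4} - 12 s^{3} + 6 s^{2} + 4 s - 9\right)}{12}] = - s^{5} + 5 s^{4} - 2 s^{3} - s^{2} + \frac{3 s}{2} = f(s).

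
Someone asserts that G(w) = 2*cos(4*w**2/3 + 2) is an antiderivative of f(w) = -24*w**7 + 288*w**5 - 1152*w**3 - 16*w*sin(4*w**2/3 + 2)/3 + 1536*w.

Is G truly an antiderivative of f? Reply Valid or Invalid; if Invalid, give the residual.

Invalid: d/dw[G] - f = 24*w**7 - 288*w**5 + 1152*w**3 - 1536*w, which is not 0.

d/dw[G] = -16*w*sin(4*w**2/3 + 2)/3
d/dw[G] - f(w) = 24*w**7 - 288*w**5 + 1152*w**3 - 1536*w != 0.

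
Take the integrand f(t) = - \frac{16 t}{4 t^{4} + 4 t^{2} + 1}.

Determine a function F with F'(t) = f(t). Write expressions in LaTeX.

The substitution u = t^{2} + \frac{1}{2} works: f is exactly (dF/du)*(du/dt) for that inner function.
Check: d/dt[\frac{4}{2 t^{2} + 1}] = - \frac{16 t}{4 t^{4} + 4 t^{2} + 1} = f(t).

An antiderivative is F(t) = \frac{4}{2 t^{2} + 1}.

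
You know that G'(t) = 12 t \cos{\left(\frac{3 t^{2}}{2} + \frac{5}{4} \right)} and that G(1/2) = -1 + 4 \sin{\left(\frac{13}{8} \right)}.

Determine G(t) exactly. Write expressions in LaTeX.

The substitution u = \frac{3 t^{2}}{2} + \frac{5}{4} works: G'(t) is exactly (dG/du)*(du/dt) for that inner function.
A general antiderivative is 4 \sin{\left(\frac{3 t^{2}}{2} + \frac{5}{4} \right)} + C.
The condition gives C = -1 + 4 \sin{\left(\frac{13}{8} \right)} - (4 \sin{\left(\frac{13}{8} \right)}) = -1.
So G(t) = 4 \sin{\left(\frac{3 t^{2}}{2} + \frac{5}{4} \right)} - 1.
Check: d/dt[4 \sin{\left(\frac{3 t^{2}}{2} + \frac{5}{4} \right)} - 1] = 12 t \cos{\left(\frac{3 t^{2}}{2} + \frac{5}{4} \right)} = G'(t).

G(t) = 4 \sin{\left(\frac{3 t^{2}}{2} + \frac{5}{4} \right)} - 1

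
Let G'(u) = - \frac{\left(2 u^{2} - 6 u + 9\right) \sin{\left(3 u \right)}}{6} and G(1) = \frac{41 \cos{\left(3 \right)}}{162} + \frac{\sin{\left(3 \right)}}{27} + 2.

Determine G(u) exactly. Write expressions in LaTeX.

G(u) = \frac{18 u^{2} \cos{\left(3 u \right)} - 12 u \sin{\left(3 u \right)} - 54 u \cos{\left(3 u \right)} + 18 \sin{\left(3 u \right)} + 77 \cos{\left(3 u \right)} + 324}{162}

A candidate passes only if d/du[G] lands on the given G'(u) exactly.
A general antiderivative is \frac{u^{2} \cos{\left(3 u \right)}}{9} - \frac{2 u \sin{\left(3 u \right)}}{27} - \frac{u \cos{\left(3 u \right)}}{3} + \frac{\sin{\left(3 u \right)}}{9} + \frac{77 \cos{\left(3 u \right)}}{162} + C.
The condition gives C = \frac{41 \cos{\left(3 \right)}}{162} + \frac{\sin{\left(3 \right)}}{27} + 2 - (\frac{41 \cos{\left(3 \right)}}{162} + \frac{\sin{\left(3 \right)}}{27}) = 2.
So G(u) = \frac{18 u^{2} \cos{\left(3 u \right)} - 12 u \sin{\left(3 u \right)} - 54 u \cos{\left(3 u \right)} + 18 \sin{\left(3 u \right)} + 77 \cos{\left(3 u \right)} + 324}{162}.
Check: d/du[\frac{18 u^{2} \cos{\left(3 u \right)} - 12 u \sin{\left(3 u \right)} - 54 u \cos{\left(3 u \right)} + 18 \sin{\left(3 u \right)} + 77 \cos{\left(3 u \right)} + 324}{162}] = - \frac{u^{2} \sin{\left(3 u \right)}}{3} + u \sin{\left(3 u \right)} - \frac{3 \sin{\left(3 u \right)}}{2}, which equals G'(u).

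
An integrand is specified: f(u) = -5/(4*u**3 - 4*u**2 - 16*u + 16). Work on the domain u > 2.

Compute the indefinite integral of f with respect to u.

Factor the denominator (4*(u - 2)*(u - 1)*(u + 2)) and decompose: f = -5/(48*(u + 2)) + 5/(12*(u - 1)) - 5/(16*(u - 2)); each piece integrates to a log, atan, or power term.
Check: d/du[5*(-3*log(u - 2) + 4*log(u - 1) - log(u + 2))/48] = -5/(4*u**3 - 4*u**2 - 16*u + 16) = f(u).

F(u) = 5*(-3*log(u - 2) + 4*log(u - 1) - log(u + 2))/48 + C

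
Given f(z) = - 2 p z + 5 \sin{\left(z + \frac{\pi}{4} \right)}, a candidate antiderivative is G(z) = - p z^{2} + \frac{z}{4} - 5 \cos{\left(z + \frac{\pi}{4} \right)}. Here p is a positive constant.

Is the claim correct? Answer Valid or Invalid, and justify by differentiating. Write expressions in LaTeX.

Invalid: d/dz[G] - f = \frac{1}{4}, which is not 0.

d/dz[G] = - 2 p z + 5 \sin{\left(z + \frac{\pi}{4} \right)} + \frac{1}{4}
d/dz[G] - f(z) = \frac{1}{4} != 0.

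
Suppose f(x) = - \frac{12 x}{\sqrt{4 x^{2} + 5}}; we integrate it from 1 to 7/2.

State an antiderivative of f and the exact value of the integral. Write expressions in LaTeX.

f matches the chain-rule pattern g'(h)*h' with inner function h(x) = 4 x^{2} + 5; substituting u = h(x) collapses the integral.
F(x) = - 3 \sqrt{4 x^{2} + 5} is an antiderivative of f.
Check: d/dx[- 3 \sqrt{4 x^{2} + 5}] = - \frac{12 x}{\sqrt{4 x^{2} + 5}} = f(x).
F(7/2) = - 9 \sqrt{6}; F(1) = -9.
Integral = F(7/2) - F(1) = 9 - 9 \sqrt{6}.

Antiderivative: F(x) = - 3 \sqrt{4 x^{2} + 5}; value = 9 - 9 \sqrt{6}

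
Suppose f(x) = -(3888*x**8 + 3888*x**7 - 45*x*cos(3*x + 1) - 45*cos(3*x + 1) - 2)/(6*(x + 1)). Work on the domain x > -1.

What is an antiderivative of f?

Since d/dx undoes antidifferentiation here, F'(x) = f(x) is required of F(x).
Check: d/dx[-(486*x**8 - 2*log(x + 1) - 15*sin(3*x + 1))/6] = (-3888*x**8 - 3888*x**7 + 45*x*cos(3*x + 1) + 45*cos(3*x + 1) + 2)/(6*x + 6), which equals f(x).

An antiderivative is F(x) = -(486*x**8 - 2*log(x + 1) - 15*sin(3*x + 1))/6.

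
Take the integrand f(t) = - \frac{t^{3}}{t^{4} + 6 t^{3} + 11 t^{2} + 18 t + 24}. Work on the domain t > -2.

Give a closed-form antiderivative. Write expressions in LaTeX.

The denominator factors as \left(t + 2\right) \left(t + 4\right) \left(t^{2} + 3\right); partial fractions split f into directly integrable pieces: \frac{3 \left(5 t + 18\right)}{133 \left(t^{2} + 3\right)} - \frac{32}{19 \left(t + 4\right)} + \frac{4}{7 \left(t + 2\right)}.
Check: d/dt[\frac{4 \log{\left(t + 2 \right)}}{7} - \frac{32 \log{\left(t + 4 \right)}}{19} + \frac{15 \log{\left(t^{2} + 3 \right)}}{266} + \frac{18 \sqrt{3} \operatorname{atan}{\left(\frac{\sqrt{3} t}{3} \right)}}{133}] = - \frac{t^{3}}{t^{4} + 6 t^{3} + 11 t^{2} + 18 t + 24} = f(t).

An antiderivative is F(t) = \frac{4 \log{\left(t + 2 \right)}}{7} - \frac{32 \log{\left(t + 4 \right)}}{19} + \frac{15 \log{\left(t^{2} + 3 \right)}}{266} + \frac{18 \sqrt{3} \operatorname{atan}{\left(\frac{\sqrt{3} t}{3} \right)}}{133}.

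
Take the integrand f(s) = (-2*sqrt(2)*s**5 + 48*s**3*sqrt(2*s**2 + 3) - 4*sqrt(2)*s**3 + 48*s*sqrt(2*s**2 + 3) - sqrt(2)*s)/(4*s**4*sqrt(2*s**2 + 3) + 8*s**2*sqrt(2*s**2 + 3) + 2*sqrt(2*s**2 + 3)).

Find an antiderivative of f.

Since d/ds undoes antidifferentiation here, F'(s) = f(s) is required of F(s).
Check: d/ds[-sqrt(s**2 + 3/2)/2 + 3*log(2*s**4 + 4*s**2 + 1)] = (-2*sqrt(2)*s**5 + 48*s**3*sqrt(2*s**2 + 3) - 4*sqrt(2)*s**3 + 48*s*sqrt(2*s**2 + 3) - sqrt(2)*s)/(4*s**4*sqrt(2*s**2 + 3) + 8*s**2*sqrt(2*s**2 + 3) + 2*sqrt(2*s**2 + 3)) = f(s).

An antiderivative is F(s) = -sqrt(s**2 + 3/2)/2 + 3*log(2*s**4 + 4*s**2 + 1).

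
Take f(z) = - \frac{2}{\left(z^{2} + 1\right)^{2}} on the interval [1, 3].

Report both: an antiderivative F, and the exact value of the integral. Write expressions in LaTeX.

Antiderivative: F(z) = \frac{- z - \left(z^{2} + 1\right) \operatorname{atan}{\left(z \right)}}{z^{2} + 1}; value = - \operatorname{atan}{\left(3 \right)} + \frac{1}{5} + \frac{\pi}{4}

Recover f(z) by differentiating a candidate F(z); any mismatch rules it out.
F(z) = \frac{- z - \left(z^{2} + 1\right) \operatorname{atan}{\left(z \right)}}{z^{2} + 1} is an antiderivative of f.
Check: d/dz[\frac{- z - \left(z^{2} + 1\right) \operatorname{atan}{\left(z \right)}}{z^{2} + 1}] = - \frac{2}{z^{4} + 2 z^{2} + 1}, which equals f(z).
F(3) = - \operatorname{atan}{\left(3 \right)} - \frac{3}{10}; F(1) = - \frac{\pi}{4} - \frac{1}{2}.
Integral = F(3) - F(1) = - \operatorname{atan}{\left(3 \right)} + \frac{1}{5} + \frac{\pi}{4}.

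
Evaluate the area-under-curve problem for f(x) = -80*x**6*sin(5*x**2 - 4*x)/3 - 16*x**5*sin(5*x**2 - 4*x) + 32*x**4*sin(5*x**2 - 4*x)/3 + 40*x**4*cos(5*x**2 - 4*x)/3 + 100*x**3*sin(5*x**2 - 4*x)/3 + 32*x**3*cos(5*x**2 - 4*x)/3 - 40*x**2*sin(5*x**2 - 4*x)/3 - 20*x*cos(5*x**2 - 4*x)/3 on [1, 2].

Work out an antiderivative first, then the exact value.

Antiderivative: F(x) = -4*(-2*x**5 - 2*x**4 + 5*x**2/2)*cos(5*x**2 - 4*x)/3; value = -2*cos(1) + 344*cos(12)/3

f has the shape u'v + uv' for u = 8*x**5/3 + 8*x**4/3 - 10*x**2/3 and v = cos(5*x**2 - 4*x) — it is the derivative of the product u*v.
F(x) = -4*(-2*x**5 - 2*x**4 + 5*x**2/2)*cos(5*x**2 - 4*x)/3 is an antiderivative of f.
Check: d/dx[-4*(-2*x**5 - 2*x**4 + 5*x**2/2)*cos(5*x**2 - 4*x)/3] = -80*x**6*sin(5*x**2 - 4*x)/3 - 16*x**5*sin(5*x**2 - 4*x) + 32*x**4*sin(5*x**2 - 4*x)/3 + 40*x**4*cos(5*x**2 - 4*x)/3 + 100*x**3*sin(5*x**2 - 4*x)/3 + 32*x**3*cos(5*x**2 - 4*x)/3 - 40*x**2*sin(5*x**2 - 4*x)/3 - 20*x*cos(5*x**2 - 4*x)/3 = f(x).
F(2) = 344*cos(12)/3; F(1) = 2*cos(1).
Integral = F(2) - F(1) = -2*cos(1) + 344*cos(12)/3.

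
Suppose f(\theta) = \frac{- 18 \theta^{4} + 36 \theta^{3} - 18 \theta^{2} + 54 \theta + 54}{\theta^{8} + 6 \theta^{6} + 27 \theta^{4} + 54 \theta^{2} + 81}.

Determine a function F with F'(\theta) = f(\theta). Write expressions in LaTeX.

Recognize the product-rule pattern: f = u'v + uv' with u = \frac{1}{\frac{\theta^{4}}{3} + \theta^{2} + 3}, v = 2 \theta - 3, so integration by parts undoes it.
Check: d/d\theta[\frac{3 \left(2 \theta - 3\right)}{\theta^{4} + 3 \theta^{2} + 9}] = \frac{- 18 \theta^{4} + 36 \theta^{3} - 18 \theta^{2} + 54 \theta + 54}{\theta^{8} + 6 \theta^{6} + 27 \theta^{4} + 54 \theta^{2} + 81} = f(\theta).

An antiderivative is F(\theta) = \frac{3 \left(2 \theta - 3\right)}{\theta^{4} + 3 \theta^{2} + 9}.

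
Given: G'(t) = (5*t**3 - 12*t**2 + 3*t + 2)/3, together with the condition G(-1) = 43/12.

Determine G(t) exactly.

Whatever form G(t) takes, its d/dt must return the stated G'(t).
A general antiderivative is 5*t**4/12 - 4*t**3/3 + t**2/2 + 2*t/3 + C.
The condition gives C = 43/12 - (19/12) = 2.
So G(t) = 5*t**4/12 - 4*t**3/3 + t**2/2 + 2*t/3 + 2.
Check: d/dt[5*t**4/12 - 4*t**3/3 + t**2/2 + 2*t/3 + 2] = 5*t**3/3 - 4*t**2 + t + 2/3, which equals G'(t).

G(t) = 5*t**4/12 - 4*t**3/3 + t**2/2 + 2*t/3 + 2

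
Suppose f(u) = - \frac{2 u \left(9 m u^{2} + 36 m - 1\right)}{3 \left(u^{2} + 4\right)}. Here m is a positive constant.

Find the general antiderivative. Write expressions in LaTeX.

An antiderivative F(u) passes only if d/du[F] lands on f(u) exactly.
Check: d/du[- 3 m u^{2} + \frac{\log{\left(\frac{u^{2}}{2} + 2 \right)}}{3}] = \frac{- 18 m u^{3} - 72 m u + 2 u}{3 u^{2} + 12}, which equals f(u).

F(u) = - 3 m u^{2} + \frac{\log{\left(\frac{u^{2}}{2} + 2 \right)}}{3} + C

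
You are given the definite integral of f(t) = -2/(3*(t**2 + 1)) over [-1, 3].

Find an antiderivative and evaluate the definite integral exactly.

Recover f(t) by differentiating a candidate F(t); any mismatch rules it out.
F(t) = -2*atan(t)/3 is an antiderivative of f.
Check: d/dt[-2*atan(t)/3] = -2/(3*t**2 + 3), which equals f(t).
F(3) = -2*atan(3)/3; F(-1) = pi/6.
Integral = F(3) - F(-1) = -2*atan(3)/3 - pi/6.

Antiderivative: F(t) = -2*atan(t)/3; value = -2*atan(3)/3 - pi/6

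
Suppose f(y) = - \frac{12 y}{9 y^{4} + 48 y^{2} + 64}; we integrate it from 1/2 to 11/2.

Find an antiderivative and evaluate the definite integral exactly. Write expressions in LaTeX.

Antiderivative: F(y) = \frac{1}{\frac{3 y^{2}}{2} + 4}; value = - \frac{576}{2765}

The substitution u = \frac{3 y^{2}}{2} + 4 works: f is exactly (dF/du)*(du/dy) for that inner function.
F(y) = \frac{1}{\frac{3 y^{2}}{2} + 4} is an antiderivative of f.
Check: d/dy[\frac{1}{\frac{3 y^{2}}{2} + 4}] = - \frac{12 y}{9 y^{4} + 48 y^{2} + 64} = f(y).
F(11/2) = \frac{8}{395}; F(1/2) = \frac{8}{35}.
Integral = F(11/2) - F(1/2) = - \frac{576}{2765}.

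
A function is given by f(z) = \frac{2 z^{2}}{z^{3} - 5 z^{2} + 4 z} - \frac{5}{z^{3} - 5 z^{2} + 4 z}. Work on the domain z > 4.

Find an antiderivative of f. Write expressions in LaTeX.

An antiderivative is F(z) = - \frac{5 \log{\left(z \right)}}{4} + \frac{9 \log{\left(z - 4 \right)}}{4} + \log{\left(z - 1 \right)}.

The denominator factors as z \left(z - 4\right) \left(z - 1\right); partial fractions split f into directly integrable pieces: \frac{1}{z - 1} + \frac{9}{4 \left(z - 4\right)} - \frac{5}{4 z}.
Check: d/dz[- \frac{5 \log{\left(z \right)}}{4} + \frac{9 \log{\left(z - 4 \right)}}{4} + \log{\left(z - 1 \right)}] = \frac{2 z^{2} - 5}{z^{3} - 5 z^{2} + 4 z}, which equals f(z).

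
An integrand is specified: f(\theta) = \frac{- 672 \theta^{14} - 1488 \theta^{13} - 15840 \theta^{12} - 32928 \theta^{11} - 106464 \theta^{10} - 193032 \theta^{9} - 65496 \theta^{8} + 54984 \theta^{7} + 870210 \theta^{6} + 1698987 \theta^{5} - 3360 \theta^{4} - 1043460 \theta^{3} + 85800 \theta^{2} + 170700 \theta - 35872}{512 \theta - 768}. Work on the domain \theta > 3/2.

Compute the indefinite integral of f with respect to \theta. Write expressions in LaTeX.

F(\theta) = \frac{- 48 \theta^{14} - 192 \theta^{13} - 1632 \theta^{12} - 5664 \theta^{11} - 19992 \theta^{10} - 54768 \theta^{9} - 100608 \theta^{8} - 164616 \theta^{7} - 143043 \theta^{6} + 82320 \theta^{5} + 153510 \theta^{4} - 40800 \theta^{3} - 48900 \theta^{2} + 24000 \theta + 128 \log{\left(\theta - \frac{3}{2} \right)} - 3000}{512} + C

For F(\theta) to be correct the identity F'(\theta) - f(\theta) = 0 must hold.
Check: d/d\theta[\frac{- 48 \theta^{14} - 192 \theta^{13} - 1632 \theta^{12} - 5664 \theta^{11} - 19992 \theta^{10} - 54768 \theta^{9} - 100608 \theta^{8} - 164616 \theta^{7} - 143043 \theta^{6} + 82320 \theta^{5} + 153510 \theta^{4} - 40800 \theta^{3} - 48900 \theta^{2} + 24000 \theta + 128 \log{\left(\theta - \frac{3}{2} \right)} - 3000}{512}] = \frac{- 672 \theta^{14} - 1488 \theta^{13} - 15840 \theta^{12} - 32928 \theta^{11} - 106464 \theta^{10} - 193032 \theta^{9} - 65496 \theta^{8} + 54984 \theta^{7} + 870210 \theta^{6} + 1698987 \theta^{5} - 3360 \theta^{4} - 1043460 \theta^{3} + 85800 \theta^{2} + 170700 \theta - 35872}{512 \theta - 768} = f(\theta).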